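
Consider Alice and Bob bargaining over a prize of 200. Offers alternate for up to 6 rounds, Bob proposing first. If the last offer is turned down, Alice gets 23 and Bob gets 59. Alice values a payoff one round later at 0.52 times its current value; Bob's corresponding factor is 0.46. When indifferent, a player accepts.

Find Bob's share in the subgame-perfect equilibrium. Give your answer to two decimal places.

Round 6 (Alice proposes): Bob gets 59 if talks fail, so Alice offers 59 and keeps 141.
Round 5 (Bob proposes): Alice can get 141 next round, worth 0.52 × 141 = 73.32 now. Bob offers 73.32 and keeps 200 − 73.32 = 126.68.
Round 4 (Alice proposes): Bob can get 126.68 next round, worth 0.46 × 126.68 = 58.2728 now; Alice offers that and keeps 141.7272.
Round 3 (Bob proposes): Alice can get 141.7272 next round, worth 0.52 × 141.7272 = 73.698144 now. Bob offers 73.698144 and keeps 200 − 73.698144 = 126.301856.
Round 2 (Alice proposes): Bob can get 126.301856 next round, worth 0.46 × 126.301856 = 58.09885376 now. Alice offers 58.09885376 and keeps 200 − 58.09885376 = 141.90114624.
Round 1 (Bob proposes): Alice can get 141.90114624 next round, worth 0.52 × 141.90114624 = 73.7885960448 now. Bob offers 73.7885960448 and keeps 200 − 73.7885960448 = 126.2114039552.

126.21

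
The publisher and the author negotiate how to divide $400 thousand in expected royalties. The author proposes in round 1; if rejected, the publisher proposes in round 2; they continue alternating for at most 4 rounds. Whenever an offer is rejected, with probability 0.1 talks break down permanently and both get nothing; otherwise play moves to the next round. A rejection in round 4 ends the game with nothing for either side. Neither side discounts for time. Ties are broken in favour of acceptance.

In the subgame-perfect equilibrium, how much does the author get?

72.4

Round 4 (the publisher proposes): the author will accept anything ≥ 0, so the publisher offers 0 and keeps 400.
Round 3 (the author proposes): rejecting gives the publisher an expected 0.9 × 400 = 360. The author offers 360 and keeps 400 − 360 = 40.
Round 2 (the publisher proposes): rejecting gives the author an expected 0.9 × 40 = 36. The publisher offers 36 and keeps 400 − 36 = 364.
Round 1 (the author proposes): rejecting gives the publisher an expected 0.9 × 364 = 327.6, so the author offers 327.6, keeping 72.4.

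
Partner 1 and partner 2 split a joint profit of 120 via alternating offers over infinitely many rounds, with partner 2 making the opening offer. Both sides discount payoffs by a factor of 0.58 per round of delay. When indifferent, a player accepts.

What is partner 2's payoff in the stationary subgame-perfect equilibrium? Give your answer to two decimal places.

When partner 2 proposes, partner 1 accepts any offer worth at least 0.58 times what partner 1 would get by proposing next round; and vice versa.
This gives x = 120 − 0.58y and y = 120 − 0.58x, where x and y are each side's share when it proposes.
Hence (1 − 0.58·0.58)x = 120(1 − 0.58), i.e. 0.6636·x = 50.4.
x ≈ 75.9494; partner 1's share is 120 − x ≈ 44.0506.

75.95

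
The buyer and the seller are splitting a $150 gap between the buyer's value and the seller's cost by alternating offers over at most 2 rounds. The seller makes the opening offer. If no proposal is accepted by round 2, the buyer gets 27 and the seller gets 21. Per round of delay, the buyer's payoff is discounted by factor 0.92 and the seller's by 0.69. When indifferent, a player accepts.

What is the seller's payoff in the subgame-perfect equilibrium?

31.32

Solve by backward induction from round 2.
Round 2 (the buyer proposes): the seller gets 21 if talks fail, so the buyer offers 21 and keeps 129.
Round 1 (the seller proposes): the buyer can get 129 next round, worth 0.92 × 129 = 118.68 now. The seller offers 118.68 and keeps 150 − 118.68 = 31.32.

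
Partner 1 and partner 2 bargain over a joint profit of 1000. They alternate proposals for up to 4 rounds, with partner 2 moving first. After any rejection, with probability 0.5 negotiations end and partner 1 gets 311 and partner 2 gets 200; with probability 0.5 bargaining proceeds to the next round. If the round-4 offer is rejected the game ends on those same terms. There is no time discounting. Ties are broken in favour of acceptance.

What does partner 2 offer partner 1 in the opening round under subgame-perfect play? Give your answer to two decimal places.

494.38

By backward induction:
Round 4 (partner 1 proposes): partner 2 gets 200 if talks fail, so partner 1 offers 200 and keeps 800.
Round 3 (partner 2 proposes): rejecting gives partner 1 an expected 0.5 × 800 + 0.5 × 311 = 555.5, so partner 2 offers 555.5, keeping 444.5.
Round 2 (partner 1 proposes): rejecting gives partner 2 an expected 0.5 × 444.5 + 0.5 × 200 = 322.25; partner 1 offers that and keeps 677.75.
Round 1 (partner 2 proposes): rejecting gives partner 1 an expected 0.5 × 677.75 + 0.5 × 311 = 494.375, so partner 2 offers 494.375, keeping 505.625.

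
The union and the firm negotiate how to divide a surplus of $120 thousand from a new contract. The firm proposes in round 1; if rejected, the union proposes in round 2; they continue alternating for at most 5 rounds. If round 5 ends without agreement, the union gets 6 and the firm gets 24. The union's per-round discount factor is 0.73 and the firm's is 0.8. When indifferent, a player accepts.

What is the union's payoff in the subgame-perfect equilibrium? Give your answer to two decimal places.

29.80

Round 5 (the firm proposes): the union gets 6 if talks fail, so the firm offers 6 and keeps 114.
Round 4 (the union proposes): the firm can get 114 next round, worth 0.8 × 114 = 91.2 now. The union offers 91.2 and keeps 120 − 91.2 = 28.8.
Round 3 (the firm proposes): the union can get 28.8 next round, worth 0.73 × 28.8 = 21.024 now; the firm offers that and keeps 98.976.
Round 2 (the union proposes): the firm can get 98.976 next round, worth 0.8 × 98.976 = 79.1808 now. The union offers 79.1808 and keeps 120 − 79.1808 = 40.8192.
Round 1 (the firm proposes): the union can get 40.8192 next round, worth 0.73 × 40.8192 = 29.798016 now; the firm offers that and keeps 90.201984.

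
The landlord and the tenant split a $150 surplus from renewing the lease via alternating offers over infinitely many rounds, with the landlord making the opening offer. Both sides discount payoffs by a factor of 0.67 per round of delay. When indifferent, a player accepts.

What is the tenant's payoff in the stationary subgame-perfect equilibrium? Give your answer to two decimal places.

Let x be the landlord's share when the landlord proposes and y be the tenant's share when the tenant proposes.
The tenant accepts iff offered ≥ 0.67·y, so x = 150 − 0.67y. Symmetrically y = 150 − 0.67x.
Substituting: x = 150 − 0.67(150 − 0.67x), giving x(1 − 0.67·0.67) = 150(1 − 0.67).
So x = 150 × 0.33 / 0.5511 ≈ 89.8204, and the tenant receives 150 − x ≈ 60.1796.

60.18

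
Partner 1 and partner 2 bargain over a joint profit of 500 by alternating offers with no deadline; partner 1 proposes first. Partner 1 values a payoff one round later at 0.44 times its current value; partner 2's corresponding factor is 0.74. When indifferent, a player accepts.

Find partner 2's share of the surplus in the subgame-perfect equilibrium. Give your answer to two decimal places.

307.24

In a stationary SPE each proposer offers the other exactly their discounted continuation value.
If partner 1 keeps x when proposing and partner 2 keeps y when proposing, then x = 500 − 0.74y and y = 500 − 0.44x.
Solving: x = 500(1 − 0.74) / (1 − 0.44·0.74) = 130 / 0.6744 ≈ 192.7639.
Partner 2 gets 500 − 192.7639 ≈ 307.2361.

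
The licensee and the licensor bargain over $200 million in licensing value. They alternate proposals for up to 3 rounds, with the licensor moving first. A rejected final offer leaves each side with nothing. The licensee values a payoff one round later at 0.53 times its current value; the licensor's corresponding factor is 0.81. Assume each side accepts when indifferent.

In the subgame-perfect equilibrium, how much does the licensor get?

Round 3 (the licensor proposes): the licensee will accept anything ≥ 0, so the licensor offers 0 and keeps 200.
Round 2 (the licensee proposes): the licensor can get 200 next round, worth 0.81 × 200 = 162 now, so the licensee offers 162, keeping 38.
Round 1 (the licensor proposes): the licensee can get 38 next round, worth 0.53 × 38 = 20.14 now, so the licensor offers 20.14, keeping 179.86.

179.86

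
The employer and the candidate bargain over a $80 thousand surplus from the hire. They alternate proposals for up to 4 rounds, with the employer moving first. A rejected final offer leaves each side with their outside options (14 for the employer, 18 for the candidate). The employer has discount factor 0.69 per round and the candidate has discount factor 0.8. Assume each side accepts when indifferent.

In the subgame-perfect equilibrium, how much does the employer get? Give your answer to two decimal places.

31.01

Round 4 (the candidate proposes): the employer gets 14 if talks fail, so the candidate offers 14 and keeps 66.
Round 3 (the employer proposes): the candidate can get 66 next round, worth 0.8 × 66 = 52.8 now. The employer offers 52.8 and keeps 80 − 52.8 = 27.2.
Round 2 (the candidate proposes): the employer can get 27.2 next round, worth 0.69 × 27.2 = 18.768 now. The candidate offers 18.768 and keeps 80 − 18.768 = 61.232.
Round 1 (the employer proposes): the candidate can get 61.232 next round, worth 0.8 × 61.232 = 48.9856 now; the employer offers that and keeps 31.0144.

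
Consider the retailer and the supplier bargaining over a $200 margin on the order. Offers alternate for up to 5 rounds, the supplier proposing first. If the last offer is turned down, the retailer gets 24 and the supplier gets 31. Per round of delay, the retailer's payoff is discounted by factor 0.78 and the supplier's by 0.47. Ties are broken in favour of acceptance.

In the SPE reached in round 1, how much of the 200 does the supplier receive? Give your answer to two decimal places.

83.78

Work backward from the last round.
Round 5 (the supplier proposes): the retailer gets 24 if talks fail, so the supplier offers 24 and keeps 176.
Round 4 (the retailer proposes): the supplier can get 176 next round, worth 0.47 × 176 = 82.72 now, so the retailer offers 82.72, keeping 117.28.
Round 3 (the supplier proposes): the retailer can get 117.28 next round, worth 0.78 × 117.28 = 91.4784 now. The supplier offers 91.4784 and keeps 200 − 91.4784 = 108.5216.
Round 2 (the retailer proposes): the supplier can get 108.5216 next round, worth 0.47 × 108.5216 = 51.005152 now. The retailer offers 51.005152 and keeps 200 − 51.005152 = 148.994848.
Round 1 (the supplier proposes): the retailer can get 148.994848 next round, worth 0.78 × 148.994848 = 116.21598144 now, so the supplier offers 116.21598144, keeping 83.78401856.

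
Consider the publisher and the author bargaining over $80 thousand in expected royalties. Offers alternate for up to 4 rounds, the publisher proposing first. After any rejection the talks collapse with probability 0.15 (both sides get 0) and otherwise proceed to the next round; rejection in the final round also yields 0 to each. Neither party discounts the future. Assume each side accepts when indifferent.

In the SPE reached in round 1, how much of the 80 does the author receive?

59.33

Round 4 (the author proposes): rejection yields 0 for the publisher; the author offers 0 and keeps 80.
Round 3 (the publisher proposes): rejecting gives the author an expected 0.85 × 80 = 68, so the publisher offers 68, keeping 12.
Round 2 (the author proposes): rejecting gives the publisher an expected 0.85 × 12 = 10.2. The author offers 10.2 and keeps 80 − 10.2 = 69.8.
Round 1 (the publisher proposes): rejecting gives the author an expected 0.85 × 69.8 = 59.33, so the publisher offers 59.33, keeping 20.67.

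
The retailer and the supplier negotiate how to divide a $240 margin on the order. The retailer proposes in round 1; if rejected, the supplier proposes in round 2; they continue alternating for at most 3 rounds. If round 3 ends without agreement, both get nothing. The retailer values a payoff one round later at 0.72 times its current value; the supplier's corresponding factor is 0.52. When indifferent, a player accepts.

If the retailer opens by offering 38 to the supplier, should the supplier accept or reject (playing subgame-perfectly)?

Round 3 (the retailer proposes): the supplier will accept anything ≥ 0, so the retailer offers 0 and keeps 240.
Round 2 (the supplier proposes): the retailer can get 240 next round, worth 0.72 × 240 = 172.8 now. The supplier offers 172.8 and keeps 240 − 172.8 = 67.2.
So by rejecting in round 1, the supplier gets 67.2 next round, worth 0.52 × 67.2 = 34.944 now.
Offer 38 ≥ 34.944, so the supplier accepts.

Accept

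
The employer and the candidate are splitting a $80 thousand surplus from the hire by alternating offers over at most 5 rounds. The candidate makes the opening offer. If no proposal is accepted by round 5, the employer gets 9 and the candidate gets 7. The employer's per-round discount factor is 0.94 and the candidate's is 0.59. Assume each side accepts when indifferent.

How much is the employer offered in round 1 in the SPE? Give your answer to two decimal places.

Round 5 (the candidate proposes): the employer gets 9 if talks fail, so the candidate offers 9 and keeps 71.
Round 4 (the employer proposes): the candidate can get 71 next round, worth 0.59 × 71 = 41.89 now, so the employer offers 41.89, keeping 38.11.
Round 3 (the candidate proposes): the employer can get 38.11 next round, worth 0.94 × 38.11 = 35.8234 now; the candidate offers that and keeps 44.1766.
Round 2 (the employer proposes): the candidate can get 44.1766 next round, worth 0.59 × 44.1766 = 26.064194 now, so the employer offers 26.064194, keeping 53.935806.
Round 1 (the candidate proposes): the employer can get 53.935806 next round, worth 0.94 × 53.935806 = 50.69965764 now, so the candidate offers 50.69965764, keeping 29.30034236.

50.70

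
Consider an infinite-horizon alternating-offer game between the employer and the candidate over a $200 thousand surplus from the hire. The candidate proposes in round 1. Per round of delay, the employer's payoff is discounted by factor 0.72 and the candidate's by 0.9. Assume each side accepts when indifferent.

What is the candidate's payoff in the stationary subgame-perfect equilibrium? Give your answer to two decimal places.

In a stationary SPE each proposer offers the other exactly their discounted continuation value.
If the candidate keeps x when proposing and the employer keeps y when proposing, then x = 200 − 0.72y and y = 200 − 0.9x.
Solving: x = 200(1 − 0.72) / (1 − 0.9·0.72) = 56 / 0.352 ≈ 159.0909.
The employer gets 200 − 159.0909 ≈ 40.9091.

159.09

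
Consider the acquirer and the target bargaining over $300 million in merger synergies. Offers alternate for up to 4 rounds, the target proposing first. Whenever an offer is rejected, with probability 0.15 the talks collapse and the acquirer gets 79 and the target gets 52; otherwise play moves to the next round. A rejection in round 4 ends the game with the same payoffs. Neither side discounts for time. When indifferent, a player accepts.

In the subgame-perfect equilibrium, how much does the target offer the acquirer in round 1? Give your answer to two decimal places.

204.33

Round 4 (the acquirer proposes): the target gets 52 if talks fail, so the acquirer offers 52 and keeps 248.
Round 3 (the target proposes): rejecting gives the acquirer an expected 0.85 × 248 + 0.15 × 79 = 222.65, so the target offers 222.65, keeping 77.35.
Round 2 (the acquirer proposes): rejecting gives the target an expected 0.85 × 77.35 + 0.15 × 52 = 73.5475, so the acquirer offers 73.5475, keeping 226.4525.
Round 1 (the target proposes): rejecting gives the acquirer an expected 0.85 × 226.4525 + 0.15 × 79 = 204.334625. The target offers 204.334625 and keeps 300 − 204.334625 = 95.665375.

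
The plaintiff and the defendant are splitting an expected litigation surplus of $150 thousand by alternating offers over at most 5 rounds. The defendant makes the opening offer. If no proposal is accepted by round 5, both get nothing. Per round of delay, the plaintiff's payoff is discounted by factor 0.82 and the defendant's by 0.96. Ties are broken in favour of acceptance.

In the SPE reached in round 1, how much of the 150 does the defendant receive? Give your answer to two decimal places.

Round 5 (the defendant proposes): the plaintiff will accept anything ≥ 0, so the defendant offers 0 and keeps 150.
Round 4 (the plaintiff proposes): the defendant can get 150 next round, worth 0.96 × 150 = 144 now, so the plaintiff offers 144, keeping 6.
Round 3 (the defendant proposes): the plaintiff can get 6 next round, worth 0.82 × 6 = 4.92 now. The defendant offers 4.92 and keeps 150 − 4.92 = 145.08.
Round 2 (the plaintiff proposes): the defendant can get 145.08 next round, worth 0.96 × 145.08 = 139.2768 now; the plaintiff offers that and keeps 10.7232.
Round 1 (the defendant proposes): the plaintiff can get 10.7232 next round, worth 0.82 × 10.7232 = 8.793024 now, so the defendant offers 8.793024, keeping 141.206976.

141.21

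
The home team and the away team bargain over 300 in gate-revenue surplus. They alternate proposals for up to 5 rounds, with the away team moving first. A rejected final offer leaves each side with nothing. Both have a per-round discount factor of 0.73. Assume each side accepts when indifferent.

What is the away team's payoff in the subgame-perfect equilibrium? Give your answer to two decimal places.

Round 5 (the away team proposes): the home team will accept anything ≥ 0, so the away team offers 0 and keeps 300.
Round 4 (the home team proposes): the away team can get 300 next round, worth 0.73 × 300 = 219 now. The home team offers 219 and keeps 300 − 219 = 81.
Round 3 (the away team proposes): the home team can get 81 next round, worth 0.73 × 81 = 59.13 now. The away team offers 59.13 and keeps 300 − 59.13 = 240.87.
Round 2 (the home team proposes): the away team can get 240.87 next round, worth 0.73 × 240.87 = 175.8351 now. The home team offers 175.8351 and keeps 300 − 175.8351 = 124.1649.
Round 1 (the away team proposes): the home team can get 124.1649 next round, worth 0.73 × 124.1649 = 90.640377 now, so the away team offers 90.640377, keeping 209.359623.

209.36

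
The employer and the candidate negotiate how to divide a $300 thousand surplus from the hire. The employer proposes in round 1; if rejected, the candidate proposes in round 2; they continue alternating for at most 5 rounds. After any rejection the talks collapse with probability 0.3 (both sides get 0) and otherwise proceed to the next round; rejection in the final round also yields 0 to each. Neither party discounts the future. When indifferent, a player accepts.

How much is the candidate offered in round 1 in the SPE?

Round 5 (the employer proposes): rejection yields 0 for the candidate; the employer offers 0 and keeps 300.
Round 4 (the candidate proposes): rejecting gives the employer an expected 0.7 × 300 = 210, so the candidate offers 210, keeping 90.
Round 3 (the employer proposes): rejecting gives the candidate an expected 0.7 × 90 = 63, so the employer offers 63, keeping 237.
Round 2 (the candidate proposes): rejecting gives the employer an expected 0.7 × 237 = 165.9. The candidate offers 165.9 and keeps 300 − 165.9 = 134.1.
Round 1 (the employer proposes): rejecting gives the candidate an expected 0.7 × 134.1 = 93.87. The employer offers 93.87 and keeps 300 − 93.87 = 206.13.

93.87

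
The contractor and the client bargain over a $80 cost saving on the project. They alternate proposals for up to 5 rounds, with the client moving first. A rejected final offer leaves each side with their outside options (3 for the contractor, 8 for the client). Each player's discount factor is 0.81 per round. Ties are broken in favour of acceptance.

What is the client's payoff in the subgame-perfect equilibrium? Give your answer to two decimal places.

Round 5 (the client proposes): the contractor gets 3 if talks fail, so the client offers 3 and keeps 77.
Round 4 (the contractor proposes): the client can get 77 next round, worth 0.81 × 77 = 62.37 now; the contractor offers that and keeps 17.63.
Round 3 (the client proposes): the contractor can get 17.63 next round, worth 0.81 × 17.63 = 14.2803 now. The client offers 14.2803 and keeps 80 − 14.2803 = 65.7197.
Round 2 (the contractor proposes): the client can get 65.7197 next round, worth 0.81 × 65.7197 = 53.232957 now, so the contractor offers 53.232957, keeping 26.767043.
Round 1 (the client proposes): the contractor can get 26.767043 next round, worth 0.81 × 26.767043 = 21.68130483 now, so the client offers 21.68130483, keeping 58.31869517.

58.32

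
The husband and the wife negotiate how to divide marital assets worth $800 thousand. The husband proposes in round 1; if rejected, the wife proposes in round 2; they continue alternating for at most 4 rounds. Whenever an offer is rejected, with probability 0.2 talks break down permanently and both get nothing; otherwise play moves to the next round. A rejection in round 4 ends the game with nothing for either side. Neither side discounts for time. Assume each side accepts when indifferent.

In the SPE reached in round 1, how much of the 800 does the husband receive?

262.4

Round 4 (the wife proposes): the husband will accept anything ≥ 0, so the wife offers 0 and keeps 800.
Round 3 (the husband proposes): rejecting gives the wife an expected 0.8 × 800 = 640; the husband offers that and keeps 160.
Round 2 (the wife proposes): rejecting gives the husband an expected 0.8 × 160 = 128; the wife offers that and keeps 672.
Round 1 (the husband proposes): rejecting gives the wife an expected 0.8 × 672 = 537.6; the husband offers that and keeps 262.4.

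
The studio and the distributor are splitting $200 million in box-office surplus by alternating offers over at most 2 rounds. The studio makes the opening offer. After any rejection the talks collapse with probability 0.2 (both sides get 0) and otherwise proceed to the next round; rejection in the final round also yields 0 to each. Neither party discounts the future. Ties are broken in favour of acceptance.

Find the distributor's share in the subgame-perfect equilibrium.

160

By backward induction:
Round 2 (the distributor proposes): rejection yields 0 for the studio; the distributor offers 0 and keeps 200.
Round 1 (the studio proposes): rejecting gives the distributor an expected 0.8 × 200 = 160; the studio offers that and keeps 40.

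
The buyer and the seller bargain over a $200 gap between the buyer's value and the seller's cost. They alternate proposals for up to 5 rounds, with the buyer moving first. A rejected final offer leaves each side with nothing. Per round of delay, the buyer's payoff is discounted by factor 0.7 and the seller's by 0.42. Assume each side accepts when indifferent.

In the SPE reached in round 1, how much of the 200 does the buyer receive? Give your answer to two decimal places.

167.39

Solve by backward induction from round 5.
Round 5 (the buyer proposes): rejection yields 0 for the seller; the buyer offers 0 and keeps 200.
Round 4 (the seller proposes): the buyer can get 200 next round, worth 0.7 × 200 = 140 now, so the seller offers 140, keeping 60.
Round 3 (the buyer proposes): the seller can get 60 next round, worth 0.42 × 60 = 25.2 now; the buyer offers that and keeps 174.8.
Round 2 (the seller proposes): the buyer can get 174.8 next round, worth 0.7 × 174.8 = 122.36 now. The seller offers 122.36 and keeps 200 − 122.36 = 77.64.
Round 1 (the buyer proposes): the seller can get 77.64 next round, worth 0.42 × 77.64 = 32.6088 now, so the buyer offers 32.6088, keeping 167.3912.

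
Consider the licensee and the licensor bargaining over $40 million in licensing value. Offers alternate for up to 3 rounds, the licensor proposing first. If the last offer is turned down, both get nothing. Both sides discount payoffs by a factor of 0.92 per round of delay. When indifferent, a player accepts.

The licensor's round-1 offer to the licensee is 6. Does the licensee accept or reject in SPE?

Round 3 (the licensor proposes): rejection yields 0 for the licensee; the licensor offers 0 and keeps 40.
Round 2 (the licensee proposes): the licensor can get 40 next round, worth 0.92 × 40 = 36.8 now. The licensee offers 36.8 and keeps 40 − 36.8 = 3.2.
So by rejecting in round 1, the licensee gets 3.2 next round, worth 0.92 × 3.2 = 2.944 now.
Offer 6 ≥ 2.944, so the licensee accepts.

Accept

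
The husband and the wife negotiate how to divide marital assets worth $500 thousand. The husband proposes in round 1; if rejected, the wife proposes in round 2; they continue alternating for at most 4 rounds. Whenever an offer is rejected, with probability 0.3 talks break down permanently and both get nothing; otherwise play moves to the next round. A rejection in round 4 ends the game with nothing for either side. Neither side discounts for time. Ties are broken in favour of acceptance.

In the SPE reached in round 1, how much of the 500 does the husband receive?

223.5

Round 4 (the wife proposes): rejection yields 0 for the husband; the wife offers 0 and keeps 500.
Round 3 (the husband proposes): rejecting gives the wife an expected 0.7 × 500 = 350, so the husband offers 350, keeping 150.
Round 2 (the wife proposes): rejecting gives the husband an expected 0.7 × 150 = 105, so the wife offers 105, keeping 395.
Round 1 (the husband proposes): rejecting gives the wife an expected 0.7 × 395 = 276.5. The husband offers 276.5 and keeps 500 − 276.5 = 223.5.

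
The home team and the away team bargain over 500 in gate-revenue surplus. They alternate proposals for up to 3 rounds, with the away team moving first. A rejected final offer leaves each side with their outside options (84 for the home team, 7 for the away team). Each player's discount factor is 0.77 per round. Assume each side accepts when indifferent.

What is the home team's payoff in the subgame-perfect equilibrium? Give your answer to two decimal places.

Solve by backward induction from round 3.
Round 3 (the away team proposes): the home team gets 84 if talks fail, so the away team offers 84 and keeps 416.
Round 2 (the home team proposes): the away team can get 416 next round, worth 0.77 × 416 = 320.32 now; the home team offers that and keeps 179.68.
Round 1 (the away team proposes): the home team can get 179.68 next round, worth 0.77 × 179.68 = 138.3536 now, so the away team offers 138.3536, keeping 361.6464.

138.35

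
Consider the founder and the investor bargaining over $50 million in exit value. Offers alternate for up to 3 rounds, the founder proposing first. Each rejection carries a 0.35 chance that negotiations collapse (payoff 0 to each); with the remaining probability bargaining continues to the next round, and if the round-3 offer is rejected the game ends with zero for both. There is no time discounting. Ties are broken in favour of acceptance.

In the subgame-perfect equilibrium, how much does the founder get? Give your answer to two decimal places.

38.63

By backward induction:
Round 3 (the founder proposes): the investor will accept anything ≥ 0, so the founder offers 0 and keeps 50.
Round 2 (the investor proposes): rejecting gives the founder an expected 0.65 × 50 = 32.5. The investor offers 32.5 and keeps 50 − 32.5 = 17.5.
Round 1 (the founder proposes): rejecting gives the investor an expected 0.65 × 17.5 = 11.375; the founder offers that and keeps 38.625.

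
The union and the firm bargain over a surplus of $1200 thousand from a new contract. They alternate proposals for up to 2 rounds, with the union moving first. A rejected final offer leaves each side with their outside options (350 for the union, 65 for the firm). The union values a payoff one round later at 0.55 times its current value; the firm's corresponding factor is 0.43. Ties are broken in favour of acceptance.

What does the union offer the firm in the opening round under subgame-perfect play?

Solve by backward induction from round 2.
Round 2 (the firm proposes): the union gets 350 if talks fail, so the firm offers 350 and keeps 850.
Round 1 (the union proposes): the firm can get 850 next round, worth 0.43 × 850 = 365.5 now. The union offers 365.5 and keeps 1200 − 365.5 = 834.5.

365.5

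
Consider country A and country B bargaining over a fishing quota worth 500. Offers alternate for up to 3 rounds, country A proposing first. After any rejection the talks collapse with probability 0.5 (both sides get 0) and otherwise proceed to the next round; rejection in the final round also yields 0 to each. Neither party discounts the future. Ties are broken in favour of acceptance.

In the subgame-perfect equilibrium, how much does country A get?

375

Round 3 (country A proposes): country B will accept anything ≥ 0, so country A offers 0 and keeps 500.
Round 2 (country B proposes): rejecting gives country A an expected 0.5 × 500 = 250; country B offers that and keeps 250.
Round 1 (country A proposes): rejecting gives country B an expected 0.5 × 250 = 125, so country A offers 125, keeping 375.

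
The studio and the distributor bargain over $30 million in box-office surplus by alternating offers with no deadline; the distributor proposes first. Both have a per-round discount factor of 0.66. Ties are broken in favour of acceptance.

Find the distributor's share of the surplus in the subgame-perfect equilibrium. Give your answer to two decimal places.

18.07

In a stationary SPE each proposer offers the other exactly their discounted continuation value.
If the distributor keeps x when proposing and the studio keeps y when proposing, then x = 30 − 0.66y and y = 30 − 0.66x.
Solving: x = 30(1 − 0.66) / (1 − 0.66·0.66) = 10.2 / 0.5644 ≈ 18.0723.
The studio gets 30 − 18.0723 ≈ 11.9277.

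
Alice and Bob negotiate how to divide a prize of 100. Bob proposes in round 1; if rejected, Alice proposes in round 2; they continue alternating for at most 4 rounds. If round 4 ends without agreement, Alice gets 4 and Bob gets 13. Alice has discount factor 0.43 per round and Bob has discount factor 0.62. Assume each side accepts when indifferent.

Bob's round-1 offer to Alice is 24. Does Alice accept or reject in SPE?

Reject

Round 4 (Alice proposes): Bob gets 13 if talks fail, so Alice offers 13 and keeps 87.
Round 3 (Bob proposes): Alice can get 87 next round, worth 0.43 × 87 = 37.41 now. Bob offers 37.41 and keeps 100 − 37.41 = 62.59.
Round 2 (Alice proposes): Bob can get 62.59 next round, worth 0.62 × 62.59 = 38.8058 now. Alice offers 38.8058 and keeps 100 − 38.8058 = 61.1942.
So by rejecting in round 1, Alice gets 61.1942 next round, worth 0.43 × 61.1942 = 26.313506 now.
Offer 24 < 26.313506, so Alice rejects.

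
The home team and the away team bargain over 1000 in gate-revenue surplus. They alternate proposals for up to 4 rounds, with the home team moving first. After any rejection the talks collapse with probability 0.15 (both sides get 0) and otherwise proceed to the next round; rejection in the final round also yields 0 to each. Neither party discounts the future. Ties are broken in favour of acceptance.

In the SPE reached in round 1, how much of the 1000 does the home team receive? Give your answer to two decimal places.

258.38

Round 4 (the away team proposes): the home team will accept anything ≥ 0, so the away team offers 0 and keeps 1000.
Round 3 (the home team proposes): rejecting gives the away team an expected 0.85 × 1000 = 850. The home team offers 850 and keeps 1000 − 850 = 150.
Round 2 (the away team proposes): rejecting gives the home team an expected 0.85 × 150 = 127.5, so the away team offers 127.5, keeping 872.5.
Round 1 (the home team proposes): rejecting gives the away team an expected 0.85 × 872.5 = 741.625; the home team offers that and keeps 258.375.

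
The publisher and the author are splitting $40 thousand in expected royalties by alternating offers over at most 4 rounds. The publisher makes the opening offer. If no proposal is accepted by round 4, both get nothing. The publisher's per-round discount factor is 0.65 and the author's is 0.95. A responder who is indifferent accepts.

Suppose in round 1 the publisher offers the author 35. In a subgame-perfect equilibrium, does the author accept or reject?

Work out the author's continuation value if the offer is rejected.
Round 4 (the author proposes): the publisher will accept anything ≥ 0, so the author offers 0 and keeps 40.
Round 3 (the publisher proposes): the author can get 40 next round, worth 0.95 × 40 = 38 now. The publisher offers 38 and keeps 40 − 38 = 2.
Round 2 (the author proposes): the publisher can get 2 next round, worth 0.65 × 2 = 1.3 now, so the author offers 1.3, keeping 38.7.
So by rejecting in round 1, the author gets 38.7 next round, worth 0.95 × 38.7 = 36.765 now.
Offer 35 < 36.765, so the author rejects.

Reject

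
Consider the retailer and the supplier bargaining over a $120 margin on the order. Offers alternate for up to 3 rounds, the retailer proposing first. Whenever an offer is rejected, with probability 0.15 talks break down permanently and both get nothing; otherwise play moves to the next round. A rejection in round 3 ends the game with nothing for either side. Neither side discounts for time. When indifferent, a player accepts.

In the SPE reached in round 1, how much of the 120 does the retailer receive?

Round 3 (the retailer proposes): rejection yields 0 for the supplier; the retailer offers 0 and keeps 120.
Round 2 (the supplier proposes): rejecting gives the retailer an expected 0.85 × 120 = 102; the supplier offers that and keeps 18.
Round 1 (the retailer proposes): rejecting gives the supplier an expected 0.85 × 18 = 15.3; the retailer offers that and keeps 104.7.

104.7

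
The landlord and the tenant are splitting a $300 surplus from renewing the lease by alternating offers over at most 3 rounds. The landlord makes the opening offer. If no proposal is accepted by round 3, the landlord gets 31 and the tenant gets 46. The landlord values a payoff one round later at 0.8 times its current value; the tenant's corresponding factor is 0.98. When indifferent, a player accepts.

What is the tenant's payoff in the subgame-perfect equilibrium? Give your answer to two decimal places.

Round 3 (the landlord proposes): the tenant gets 46 if talks fail, so the landlord offers 46 and keeps 254.
Round 2 (the tenant proposes): the landlord can get 254 next round, worth 0.8 × 254 = 203.2 now; the tenant offers that and keeps 96.8.
Round 1 (the landlord proposes): the tenant can get 96.8 next round, worth 0.98 × 96.8 = 94.864 now; the landlord offers that and keeps 205.136.

94.86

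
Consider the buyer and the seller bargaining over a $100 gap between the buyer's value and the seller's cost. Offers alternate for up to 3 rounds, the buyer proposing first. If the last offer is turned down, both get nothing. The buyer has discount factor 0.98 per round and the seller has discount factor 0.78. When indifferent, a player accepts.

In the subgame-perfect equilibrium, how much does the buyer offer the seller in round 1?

1.56

By backward induction:
Round 3 (the buyer proposes): rejection yields 0 for the seller; the buyer offers 0 and keeps 100.
Round 2 (the seller proposes): the buyer can get 100 next round, worth 0.98 × 100 = 98 now; the seller offers that and keeps 2.
Round 1 (the buyer proposes): the seller can get 2 next round, worth 0.78 × 2 = 1.56 now. The buyer offers 1.56 and keeps 100 − 1.56 = 98.44.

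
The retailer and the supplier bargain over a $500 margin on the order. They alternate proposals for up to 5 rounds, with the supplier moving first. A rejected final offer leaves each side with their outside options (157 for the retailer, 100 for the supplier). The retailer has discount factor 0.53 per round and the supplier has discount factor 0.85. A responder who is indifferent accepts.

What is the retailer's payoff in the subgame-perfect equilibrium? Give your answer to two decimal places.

89.52

Solve by backward induction from round 5.
Round 5 (the supplier proposes): the retailer gets 157 if talks fail, so the supplier offers 157 and keeps 343.
Round 4 (the retailer proposes): the supplier can get 343 next round, worth 0.85 × 343 = 291.55 now. The retailer offers 291.55 and keeps 500 − 291.55 = 208.45.
Round 3 (the supplier proposes): the retailer can get 208.45 next round, worth 0.53 × 208.45 = 110.4785 now. The supplier offers 110.4785 and keeps 500 − 110.4785 = 389.5215.
Round 2 (the retailer proposes): the supplier can get 389.5215 next round, worth 0.85 × 389.5215 = 331.093275 now, so the retailer offers 331.093275, keeping 168.906725.
Round 1 (the supplier proposes): the retailer can get 168.906725 next round, worth 0.53 × 168.906725 = 89.52056425 now, so the supplier offers 89.52056425, keeping 410.47943575.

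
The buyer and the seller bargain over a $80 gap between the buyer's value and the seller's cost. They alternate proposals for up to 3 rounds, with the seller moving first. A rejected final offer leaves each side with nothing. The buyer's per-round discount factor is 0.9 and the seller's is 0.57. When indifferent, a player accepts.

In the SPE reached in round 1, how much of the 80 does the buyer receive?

Round 3 (the seller proposes): rejection yields 0 for the buyer; the seller offers 0 and keeps 80.
Round 2 (the buyer proposes): the seller can get 80 next round, worth 0.57 × 80 = 45.6 now; the buyer offers that and keeps 34.4.
Round 1 (the seller proposes): the buyer can get 34.4 next round, worth 0.9 × 34.4 = 30.96 now. The seller offers 30.96 and keeps 80 − 30.96 = 49.04.

30.96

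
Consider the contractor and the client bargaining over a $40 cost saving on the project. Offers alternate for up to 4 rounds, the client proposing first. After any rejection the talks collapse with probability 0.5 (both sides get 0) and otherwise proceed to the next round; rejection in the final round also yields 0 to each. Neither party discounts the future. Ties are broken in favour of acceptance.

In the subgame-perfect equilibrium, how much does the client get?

25

Round 4 (the contractor proposes): the client will accept anything ≥ 0, so the contractor offers 0 and keeps 40.
Round 3 (the client proposes): rejecting gives the contractor an expected 0.5 × 40 = 20; the client offers that and keeps 20.
Round 2 (the contractor proposes): rejecting gives the client an expected 0.5 × 20 = 10; the contractor offers that and keeps 30.
Round 1 (the client proposes): rejecting gives the contractor an expected 0.5 × 30 = 15, so the client offers 15, keeping 25.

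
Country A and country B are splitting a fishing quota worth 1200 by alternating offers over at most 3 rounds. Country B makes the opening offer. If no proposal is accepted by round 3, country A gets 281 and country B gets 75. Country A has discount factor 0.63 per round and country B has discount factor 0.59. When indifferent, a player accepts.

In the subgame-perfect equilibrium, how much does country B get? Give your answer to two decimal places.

785.59

Round 3 (country B proposes): country A gets 281 if talks fail, so country B offers 281 and keeps 919.
Round 2 (country A proposes): country B can get 919 next round, worth 0.59 × 919 = 542.21 now. Country A offers 542.21 and keeps 1200 − 542.21 = 657.79.
Round 1 (country B proposes): country A can get 657.79 next round, worth 0.63 × 657.79 = 414.4077 now; country B offers that and keeps 785.5923.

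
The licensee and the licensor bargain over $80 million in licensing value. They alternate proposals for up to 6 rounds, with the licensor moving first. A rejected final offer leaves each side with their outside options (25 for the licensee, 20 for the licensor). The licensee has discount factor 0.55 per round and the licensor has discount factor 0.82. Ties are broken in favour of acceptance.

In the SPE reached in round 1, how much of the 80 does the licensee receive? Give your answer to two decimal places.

18.20

Round 6 (the licensee proposes): the licensor gets 20 if talks fail, so the licensee offers 20 and keeps 60.
Round 5 (the licensor proposes): the licensee can get 60 next round, worth 0.55 × 60 = 33 now. The licensor offers 33 and keeps 80 − 33 = 47.
Round 4 (the licensee proposes): the licensor can get 47 next round, worth 0.82 × 47 = 38.54 now, so the licensee offers 38.54, keeping 41.46.
Round 3 (the licensor proposes): the licensee can get 41.46 next round, worth 0.55 × 41.46 = 22.803 now, so the licensor offers 22.803, keeping 57.197.
Round 2 (the licensee proposes): the licensor can get 57.197 next round, worth 0.82 × 57.197 = 46.90154 now. The licensee offers 46.90154 and keeps 80 − 46.90154 = 33.09846.
Round 1 (the licensor proposes): the licensee can get 33.09846 next round, worth 0.55 × 33.09846 = 18.204153 now. The licensor offers 18.204153 and keeps 80 − 18.204153 = 61.795847.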